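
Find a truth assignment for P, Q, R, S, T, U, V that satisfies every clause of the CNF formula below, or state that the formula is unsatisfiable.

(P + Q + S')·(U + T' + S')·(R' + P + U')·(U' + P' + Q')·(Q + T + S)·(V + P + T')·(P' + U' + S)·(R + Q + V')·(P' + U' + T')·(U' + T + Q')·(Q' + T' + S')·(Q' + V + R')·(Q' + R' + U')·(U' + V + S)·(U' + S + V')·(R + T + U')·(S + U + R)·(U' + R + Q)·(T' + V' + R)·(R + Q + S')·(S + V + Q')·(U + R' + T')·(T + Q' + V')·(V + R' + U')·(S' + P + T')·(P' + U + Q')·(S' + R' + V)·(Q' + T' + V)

P ↦ 1; Q ↦ 0; R ↦ 1; S ↦ 1; T ↦ 0; U ↦ 0; V ↦ 1

Case P = 1:
Case U = 0:
The clause (Q') is unit, so Q = 0.
Case T = 0:
The clause (S) is unit, so S = 1.
The clause (R) is unit, so R = 1.
The clause (V) is unit, so V = 1.
Every clause now holds.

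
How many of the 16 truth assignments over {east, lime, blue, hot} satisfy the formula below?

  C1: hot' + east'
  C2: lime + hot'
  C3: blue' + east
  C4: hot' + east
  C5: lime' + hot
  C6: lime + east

There are 2^4 = 16 truth assignments over (east, lime, blue, hot).
Check each against the 6 clauses (columns in the order east, lime, blue, hot):
  F F F F  ✗ fails (lime + east)
  F F F T  ✗ fails (lime + hot')
  F F T F  ✗ fails (blue' + east)
  F F T T  ✗ fails (lime + hot')
  F T F F  ✗ fails (lime' + hot)
  F T F T  ✗ fails (hot' + east)
  F T T F  ✗ fails (blue' + east)
  F T T T  ✗ fails (blue' + east)
  T F F F  ✓ satisfies all
  T F F T  ✗ fails (hot' + east')
  T F T F  ✓ satisfies all
  T F T T  ✗ fails (hot' + east')
  T T F F  ✗ fails (lime' + hot)
  T T F T  ✗ fails (hot' + east')
  T T T F  ✗ fails (lime' + hot)
  T T T T  ✗ fails (hot' + east')
2 of the 16 rows are models.

2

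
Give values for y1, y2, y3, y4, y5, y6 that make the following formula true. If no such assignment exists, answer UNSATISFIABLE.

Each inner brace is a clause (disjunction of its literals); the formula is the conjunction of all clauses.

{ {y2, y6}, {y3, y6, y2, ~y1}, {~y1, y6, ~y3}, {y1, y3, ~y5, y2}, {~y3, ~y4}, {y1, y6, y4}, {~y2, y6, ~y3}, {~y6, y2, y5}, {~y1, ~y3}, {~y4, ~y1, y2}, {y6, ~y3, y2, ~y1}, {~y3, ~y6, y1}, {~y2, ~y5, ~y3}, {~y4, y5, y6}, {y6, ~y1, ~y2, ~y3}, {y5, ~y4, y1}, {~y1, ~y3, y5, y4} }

y1: 0, y2: 1, y3: 0, y4: 1, y5: 1, y6: 1

Suppose y2 = 1.
Suppose y3 = 0.
Suppose y1 = 0.
Suppose y6 = 1.
Suppose y5 = 1.
All clauses hold; y4 can take either value.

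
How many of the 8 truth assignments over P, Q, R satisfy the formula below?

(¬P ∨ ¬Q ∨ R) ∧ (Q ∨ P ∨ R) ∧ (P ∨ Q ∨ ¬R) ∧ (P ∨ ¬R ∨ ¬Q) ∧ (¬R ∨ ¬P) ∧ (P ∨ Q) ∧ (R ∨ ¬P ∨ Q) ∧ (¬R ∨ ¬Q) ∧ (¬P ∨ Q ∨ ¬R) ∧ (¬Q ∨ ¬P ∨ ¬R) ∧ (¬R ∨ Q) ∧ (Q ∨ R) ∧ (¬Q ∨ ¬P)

1

There are 2^3 = 8 truth assignments over (P, Q, R).
Check each against the 13 clauses (columns in the order P, Q, R):
  F F F  ✗ fails (Q ∨ P ∨ R)
  F F T  ✗ fails (P ∨ Q ∨ ¬R)
  F T F  ✓ satisfies all
  F T T  ✗ fails (P ∨ ¬R ∨ ¬Q)
  T F F  ✗ fails (R ∨ ¬P ∨ Q)
  T F T  ✗ fails (¬R ∨ ¬P)
  T T F  ✗ fails (¬P ∨ ¬Q ∨ R)
  T T T  ✗ fails (¬R ∨ ¬P)
1 of the 8 rows is a model.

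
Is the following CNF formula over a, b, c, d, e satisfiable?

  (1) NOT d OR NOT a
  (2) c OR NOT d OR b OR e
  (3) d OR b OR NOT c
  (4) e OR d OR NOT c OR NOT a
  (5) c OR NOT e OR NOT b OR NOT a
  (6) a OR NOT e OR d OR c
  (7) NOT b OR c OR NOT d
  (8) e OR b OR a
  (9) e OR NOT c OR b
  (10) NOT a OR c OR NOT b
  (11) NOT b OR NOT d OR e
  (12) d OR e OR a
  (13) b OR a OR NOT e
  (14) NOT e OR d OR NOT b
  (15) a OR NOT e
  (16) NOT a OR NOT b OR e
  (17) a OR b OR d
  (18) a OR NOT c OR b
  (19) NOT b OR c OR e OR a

Case d = false:
Case b = false:
The clause (NOT c) is unit, so c = false.
The clause (a) is unit, so a = true.
No clause remains; e is free.
A satisfying assignment: a: true, b: false, c: false, d: false, e: false.

Yes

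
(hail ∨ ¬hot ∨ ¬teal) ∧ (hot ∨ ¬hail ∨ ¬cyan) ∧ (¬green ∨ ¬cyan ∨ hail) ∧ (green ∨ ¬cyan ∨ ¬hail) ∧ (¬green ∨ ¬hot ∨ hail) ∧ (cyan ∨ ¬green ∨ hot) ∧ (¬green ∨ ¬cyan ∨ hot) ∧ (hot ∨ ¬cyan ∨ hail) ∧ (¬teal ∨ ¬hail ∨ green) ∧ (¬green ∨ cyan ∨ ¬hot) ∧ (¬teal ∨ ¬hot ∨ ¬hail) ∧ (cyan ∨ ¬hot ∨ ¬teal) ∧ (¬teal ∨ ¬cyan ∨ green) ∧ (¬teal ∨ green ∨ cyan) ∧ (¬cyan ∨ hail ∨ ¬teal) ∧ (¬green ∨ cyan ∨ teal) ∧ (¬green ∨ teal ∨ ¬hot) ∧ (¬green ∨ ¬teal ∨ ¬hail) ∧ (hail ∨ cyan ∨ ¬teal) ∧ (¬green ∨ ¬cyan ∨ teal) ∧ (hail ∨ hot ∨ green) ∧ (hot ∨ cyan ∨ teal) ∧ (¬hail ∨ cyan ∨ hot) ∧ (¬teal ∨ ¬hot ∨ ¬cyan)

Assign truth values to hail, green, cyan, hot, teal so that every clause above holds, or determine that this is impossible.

Branch on hail: set hail = False.
Branch on hot: set hot = True.
(¬teal) alone gives teal = False.
(¬green) alone gives green = False.
Every clause is now satisfied; cyan is unconstrained.

hail=False, green=False, cyan=True, hot=True, teal=False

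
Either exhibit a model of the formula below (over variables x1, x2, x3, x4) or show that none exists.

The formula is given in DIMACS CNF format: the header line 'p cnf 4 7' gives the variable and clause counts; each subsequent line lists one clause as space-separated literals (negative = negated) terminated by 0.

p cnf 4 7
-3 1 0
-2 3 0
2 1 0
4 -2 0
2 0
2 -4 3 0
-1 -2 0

(x2) alone gives x2 = True.
(x3) alone gives x3 = True.
(x1) alone gives x1 = True.
That conflicts with the unit clause (¬x1).

UNSATISFIABLE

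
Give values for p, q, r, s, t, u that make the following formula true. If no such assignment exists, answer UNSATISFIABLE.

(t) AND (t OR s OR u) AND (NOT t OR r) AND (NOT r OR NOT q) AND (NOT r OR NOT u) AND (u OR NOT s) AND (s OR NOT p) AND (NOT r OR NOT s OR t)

p=false, q=false, r=true, s=false, t=true, u=false

(t) alone gives t = true.
(r) alone gives r = true.
(NOT q) alone gives q = false.
(NOT u) alone gives u = false.
(NOT s) alone gives s = false.
(NOT p) alone gives p = false.
All clauses are satisfied.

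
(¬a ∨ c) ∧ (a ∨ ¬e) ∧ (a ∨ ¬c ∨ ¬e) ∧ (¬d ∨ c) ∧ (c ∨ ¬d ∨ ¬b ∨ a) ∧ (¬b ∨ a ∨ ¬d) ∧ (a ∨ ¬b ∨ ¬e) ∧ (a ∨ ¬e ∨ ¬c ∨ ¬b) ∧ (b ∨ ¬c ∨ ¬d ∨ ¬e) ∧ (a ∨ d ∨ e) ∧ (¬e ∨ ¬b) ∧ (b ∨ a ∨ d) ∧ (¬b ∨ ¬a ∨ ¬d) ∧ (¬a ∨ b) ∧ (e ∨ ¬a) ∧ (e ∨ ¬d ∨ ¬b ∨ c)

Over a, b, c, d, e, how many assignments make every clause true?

There are 2^5 = 32 truth assignments over (a, b, c, d, e).
Split on a. With a = True, the clauses containing a are satisfied and ¬a drops from the rest; 0 of the 2^4 = 16 assignments to the other variables satisfy what remains.
With a = False, by the same count on the reduced clause set, 1 assignment works.
(One model: a=F, b=F, c=T, d=T, e=F.)
Total: 0 + 1 = 1.

1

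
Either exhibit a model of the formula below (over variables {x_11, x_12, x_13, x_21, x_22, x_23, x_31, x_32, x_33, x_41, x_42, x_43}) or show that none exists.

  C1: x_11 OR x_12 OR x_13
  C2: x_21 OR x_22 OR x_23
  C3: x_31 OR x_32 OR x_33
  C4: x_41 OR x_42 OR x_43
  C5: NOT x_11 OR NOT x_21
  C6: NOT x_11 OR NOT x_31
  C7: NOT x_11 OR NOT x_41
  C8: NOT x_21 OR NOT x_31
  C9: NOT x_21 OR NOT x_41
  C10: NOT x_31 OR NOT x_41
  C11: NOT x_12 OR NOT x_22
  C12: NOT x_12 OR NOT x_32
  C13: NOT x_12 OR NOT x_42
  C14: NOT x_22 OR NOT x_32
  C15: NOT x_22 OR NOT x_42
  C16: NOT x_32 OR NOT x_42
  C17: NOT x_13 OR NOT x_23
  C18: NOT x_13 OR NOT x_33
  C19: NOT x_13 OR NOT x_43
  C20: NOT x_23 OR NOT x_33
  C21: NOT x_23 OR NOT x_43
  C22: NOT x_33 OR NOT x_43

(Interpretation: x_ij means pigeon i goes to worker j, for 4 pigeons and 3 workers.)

UNSATISFIABLE

Suppose x_11 = false.
Suppose x_12 = true.
(NOT x_22) alone gives x_22 = false.
(NOT x_32) alone gives x_32 = false.
(NOT x_42) alone gives x_42 = false.
Suppose x_21 = true.
(NOT x_31) alone gives x_31 = false.
(x_33) alone gives x_33 = true.
(NOT x_41) alone gives x_41 = false.
(x_43) alone gives x_43 = true.
But (NOT x_43) is also a unit clause — contradiction.
Backtrack on x_21: now try x_21 = false.
(x_23) alone gives x_23 = true.
(NOT x_13) alone gives x_13 = false.
(NOT x_33) alone gives x_33 = false.
(x_31) alone gives x_31 = true.
(NOT x_41) alone gives x_41 = false.
(x_43) alone gives x_43 = true.
But (NOT x_43) is also a unit clause — contradiction.
Both values of x_21 lead to a conflict.
Backtrack on x_12: now try x_12 = false.
(x_13) alone gives x_13 = true.
(NOT x_23) alone gives x_23 = false.
(NOT x_33) alone gives x_33 = false.
(NOT x_43) alone gives x_43 = false.
Suppose x_21 = true.
(NOT x_31) alone gives x_31 = false.
(x_32) alone gives x_32 = true.
(NOT x_41) alone gives x_41 = false.
(x_42) alone gives x_42 = true.
But (NOT x_42) is also a unit clause — contradiction.
Backtrack on x_21: now try x_21 = false.
(x_22) alone gives x_22 = true.
(NOT x_32) alone gives x_32 = false.
(x_31) alone gives x_31 = true.
(NOT x_41) alone gives x_41 = false.
(x_42) alone gives x_42 = true.
But (NOT x_42) is also a unit clause — contradiction.
Both values of x_21 lead to a conflict.
Both values of x_12 lead to a conflict.
Backtrack on x_11: now try x_11 = true.
(NOT x_21) alone gives x_21 = false.
(NOT x_31) alone gives x_31 = false.
(NOT x_41) alone gives x_41 = false.
Suppose x_22 = true.
(NOT x_12) alone gives x_12 = false.
(NOT x_32) alone gives x_32 = false.
(x_33) alone gives x_33 = true.
(NOT x_42) alone gives x_42 = false.
(x_43) alone gives x_43 = true.
But (NOT x_43) is also a unit clause — contradiction.
Backtrack on x_22: now try x_22 = false.
(x_23) alone gives x_23 = true.
(NOT x_13) alone gives x_13 = false.
(NOT x_33) alone gives x_33 = false.
(x_32) alone gives x_32 = true.
(NOT x_12) alone gives x_12 = false.
(NOT x_42) alone gives x_42 = false.
(x_43) alone gives x_43 = true.
But (NOT x_43) is also a unit clause — contradiction.
Both values of x_22 lead to a conflict.
Both values of x_11 lead to a conflict.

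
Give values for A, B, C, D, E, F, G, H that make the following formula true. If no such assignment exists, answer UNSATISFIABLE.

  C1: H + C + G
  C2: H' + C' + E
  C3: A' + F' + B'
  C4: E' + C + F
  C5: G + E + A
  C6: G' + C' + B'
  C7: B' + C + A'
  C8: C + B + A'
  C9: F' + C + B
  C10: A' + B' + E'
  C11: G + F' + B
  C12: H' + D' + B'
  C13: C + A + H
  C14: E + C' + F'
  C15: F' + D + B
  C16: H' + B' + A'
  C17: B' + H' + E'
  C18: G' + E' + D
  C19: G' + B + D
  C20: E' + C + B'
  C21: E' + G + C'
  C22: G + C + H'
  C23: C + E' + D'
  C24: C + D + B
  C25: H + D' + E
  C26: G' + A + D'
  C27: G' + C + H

Suppose H = 0.
Suppose C = 1.
Suppose G = 0.
Unit clause (E') forces E = 0.
Unit clause (A) forces A = 1.
Unit clause (F') forces F = 0.
Unit clause (D') forces D = 0.
All clauses hold; B can take either value.

A=1,  B=0,  C=1,  D=0,  E=0,  F=0,  G=0,  H=0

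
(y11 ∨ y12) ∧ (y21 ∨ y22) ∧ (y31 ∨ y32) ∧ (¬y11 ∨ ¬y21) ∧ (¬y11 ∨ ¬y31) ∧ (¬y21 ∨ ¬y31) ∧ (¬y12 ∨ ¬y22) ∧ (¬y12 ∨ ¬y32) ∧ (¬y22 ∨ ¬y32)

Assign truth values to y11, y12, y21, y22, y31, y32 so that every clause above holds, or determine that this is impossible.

Suppose y11 = True.
Unit clause (¬y21) forces y21 = False.
Unit clause (y22) forces y22 = True.
Unit clause (¬y31) forces y31 = False.
Unit clause (y32) forces y32 = True.
That conflicts with the unit clause (¬y32).
So y11 must be the other value — set y11 = False.
Unit clause (y12) forces y12 = True.
Unit clause (¬y22) forces y22 = False.
Unit clause (y21) forces y21 = True.
Unit clause (¬y31) forces y31 = False.
Unit clause (y32) forces y32 = True.
That conflicts with the unit clause (¬y32).
Both values of y11 lead to a conflict.

UNSATISFIABLE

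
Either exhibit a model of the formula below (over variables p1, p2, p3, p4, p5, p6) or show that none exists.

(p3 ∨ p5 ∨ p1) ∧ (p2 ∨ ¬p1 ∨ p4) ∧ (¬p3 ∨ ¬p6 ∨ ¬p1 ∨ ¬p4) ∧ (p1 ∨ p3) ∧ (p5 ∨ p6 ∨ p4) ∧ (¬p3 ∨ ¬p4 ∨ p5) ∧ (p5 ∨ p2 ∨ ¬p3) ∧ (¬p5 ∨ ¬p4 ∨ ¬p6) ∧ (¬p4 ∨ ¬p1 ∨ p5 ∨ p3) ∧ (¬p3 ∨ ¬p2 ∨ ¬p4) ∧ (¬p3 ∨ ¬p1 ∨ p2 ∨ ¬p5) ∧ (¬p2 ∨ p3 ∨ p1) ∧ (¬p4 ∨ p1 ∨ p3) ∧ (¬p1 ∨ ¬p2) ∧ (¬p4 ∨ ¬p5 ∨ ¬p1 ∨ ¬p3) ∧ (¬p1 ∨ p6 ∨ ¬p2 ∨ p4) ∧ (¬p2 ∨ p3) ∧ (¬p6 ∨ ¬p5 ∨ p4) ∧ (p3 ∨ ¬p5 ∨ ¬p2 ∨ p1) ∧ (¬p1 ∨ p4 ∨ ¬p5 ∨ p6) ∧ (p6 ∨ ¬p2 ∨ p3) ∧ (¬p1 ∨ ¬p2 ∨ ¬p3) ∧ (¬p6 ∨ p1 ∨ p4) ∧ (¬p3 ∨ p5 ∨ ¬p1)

p1 ↦ False,  p2 ↦ True,  p3 ↦ True,  p4 ↦ False,  p5 ↦ True,  p6 ↦ False

Branch on p1: set p1 = False.
Unit clause (p3) forces p3 = True.
Branch on p4: set p4 = False.
Unit clause (¬p6) forces p6 = False.
Unit clause (p5) forces p5 = True.
All clauses hold; p2 can take either value.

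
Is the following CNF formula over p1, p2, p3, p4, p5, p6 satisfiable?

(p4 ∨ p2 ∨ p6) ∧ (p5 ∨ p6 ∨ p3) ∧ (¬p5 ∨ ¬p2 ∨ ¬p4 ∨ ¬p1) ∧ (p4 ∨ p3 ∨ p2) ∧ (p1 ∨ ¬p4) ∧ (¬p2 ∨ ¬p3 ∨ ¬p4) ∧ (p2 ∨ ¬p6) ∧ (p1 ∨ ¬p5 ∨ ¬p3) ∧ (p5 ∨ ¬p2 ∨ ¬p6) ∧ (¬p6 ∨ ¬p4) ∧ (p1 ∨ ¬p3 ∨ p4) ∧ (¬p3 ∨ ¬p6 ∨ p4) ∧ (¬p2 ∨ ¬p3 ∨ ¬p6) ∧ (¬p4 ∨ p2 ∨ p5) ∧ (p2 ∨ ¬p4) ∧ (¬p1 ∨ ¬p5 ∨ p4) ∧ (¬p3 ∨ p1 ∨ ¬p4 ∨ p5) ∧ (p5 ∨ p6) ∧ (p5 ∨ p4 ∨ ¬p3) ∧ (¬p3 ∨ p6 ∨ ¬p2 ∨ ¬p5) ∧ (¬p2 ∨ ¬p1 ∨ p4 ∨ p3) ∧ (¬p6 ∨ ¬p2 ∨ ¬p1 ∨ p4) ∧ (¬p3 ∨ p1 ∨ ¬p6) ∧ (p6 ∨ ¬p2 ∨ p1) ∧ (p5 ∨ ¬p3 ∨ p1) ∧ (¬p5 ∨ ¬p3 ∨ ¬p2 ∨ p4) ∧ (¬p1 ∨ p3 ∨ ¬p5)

Yes

Suppose p1 = False.
The clause (¬p4) is unit, so p4 = False.
The clause (¬p3) is unit, so p3 = False.
The clause (p2) is unit, so p2 = True.
The clause (p6) is unit, so p6 = True.
The clause (p5) is unit, so p5 = True.
This assignment satisfies each clause.
A satisfying assignment: p1 ↦ False,  p2 ↦ True,  p3 ↦ False,  p4 ↦ False,  p5 ↦ True,  p6 ↦ True.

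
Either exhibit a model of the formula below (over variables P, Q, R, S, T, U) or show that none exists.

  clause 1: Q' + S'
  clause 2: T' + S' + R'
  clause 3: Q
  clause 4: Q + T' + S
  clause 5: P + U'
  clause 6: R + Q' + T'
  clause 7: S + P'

P: 0; Q: 1; R: 1; S: 0; T: 0; U: 0

(Q) alone gives Q = 1.
(S') alone gives S = 0.
(P') alone gives P = 0.
(U') alone gives U = 0.
Suppose R = 1.
No clause remains; T is free.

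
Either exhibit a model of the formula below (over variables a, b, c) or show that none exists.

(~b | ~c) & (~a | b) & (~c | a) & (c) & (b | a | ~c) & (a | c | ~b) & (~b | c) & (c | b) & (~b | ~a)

UNSATISFIABLE

From the singleton clause (c), c = 1.
From the singleton clause (~b), b = 0.
From the singleton clause (~a), a = 0.
That conflicts with the unit clause (a).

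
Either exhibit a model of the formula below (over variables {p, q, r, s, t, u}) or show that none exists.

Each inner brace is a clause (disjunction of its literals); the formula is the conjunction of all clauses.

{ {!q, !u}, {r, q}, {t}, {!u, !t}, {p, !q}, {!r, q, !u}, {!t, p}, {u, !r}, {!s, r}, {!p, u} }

UNSATISFIABLE

The clause (t) is unit, so t = true.
The clause (!u) is unit, so u = false.
The clause (p) is unit, so p = true.
That conflicts with the unit clause (!p).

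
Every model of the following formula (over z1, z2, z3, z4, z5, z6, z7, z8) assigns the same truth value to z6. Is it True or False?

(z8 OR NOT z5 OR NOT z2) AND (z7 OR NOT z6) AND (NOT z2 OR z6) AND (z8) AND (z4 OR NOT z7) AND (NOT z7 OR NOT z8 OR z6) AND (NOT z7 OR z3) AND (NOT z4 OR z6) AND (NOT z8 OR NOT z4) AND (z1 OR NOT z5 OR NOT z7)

Suppose z6 = true.
From the singleton clause (z7), z7 = true.
From the singleton clause (z8), z8 = true.
From the singleton clause (z4), z4 = true.
That conflicts with the unit clause (NOT z4).
So every satisfying assignment has z6 = False.

False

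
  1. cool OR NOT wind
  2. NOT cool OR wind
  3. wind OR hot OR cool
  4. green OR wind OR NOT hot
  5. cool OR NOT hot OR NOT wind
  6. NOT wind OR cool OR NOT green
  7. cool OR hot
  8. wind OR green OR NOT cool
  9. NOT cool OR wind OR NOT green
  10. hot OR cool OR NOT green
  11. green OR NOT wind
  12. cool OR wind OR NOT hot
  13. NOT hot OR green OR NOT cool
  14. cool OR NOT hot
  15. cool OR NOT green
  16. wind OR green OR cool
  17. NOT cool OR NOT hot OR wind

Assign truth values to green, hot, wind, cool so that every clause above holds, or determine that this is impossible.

green ↦ true, hot ↦ true, wind ↦ true, cool ↦ true

Case cool = true:
(wind) alone gives wind = true.
(green) alone gives green = true.
Every clause is now satisfied; hot is unconstrained.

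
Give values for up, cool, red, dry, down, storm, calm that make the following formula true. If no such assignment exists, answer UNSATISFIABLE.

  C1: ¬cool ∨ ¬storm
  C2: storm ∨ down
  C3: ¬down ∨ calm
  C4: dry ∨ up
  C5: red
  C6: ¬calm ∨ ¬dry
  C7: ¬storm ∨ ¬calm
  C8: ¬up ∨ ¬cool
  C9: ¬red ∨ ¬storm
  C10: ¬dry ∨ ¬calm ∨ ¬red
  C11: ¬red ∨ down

Unit clause (red) forces red = True.
Unit clause (¬storm) forces storm = False.
Unit clause (down) forces down = True.
Unit clause (calm) forces calm = True.
Unit clause (¬dry) forces dry = False.
Unit clause (up) forces up = True.
Unit clause (¬cool) forces cool = False.
All clauses are satisfied.

up=True; cool=False; red=True; dry=False; down=True; storm=False; calm=True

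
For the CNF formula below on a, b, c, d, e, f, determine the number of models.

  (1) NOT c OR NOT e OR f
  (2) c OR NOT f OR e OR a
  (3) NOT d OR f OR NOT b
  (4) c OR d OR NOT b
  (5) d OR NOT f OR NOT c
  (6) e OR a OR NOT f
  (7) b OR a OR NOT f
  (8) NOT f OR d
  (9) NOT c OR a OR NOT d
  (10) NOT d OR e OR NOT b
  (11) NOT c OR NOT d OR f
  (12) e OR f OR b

13

There are 2^6 = 64 truth assignments over (a, b, c, d, e, f).
Split on f. With f = true, the clauses containing f are satisfied and NOT f drops from the rest; 7 of the 2^5 = 32 assignments to the other variables satisfy what remains.
With f = false, by the same count on the reduced clause set, 6 assignments work.
(One model: a=F, b=F, c=F, d=F, e=T, f=F.)
Total: 7 + 6 = 13.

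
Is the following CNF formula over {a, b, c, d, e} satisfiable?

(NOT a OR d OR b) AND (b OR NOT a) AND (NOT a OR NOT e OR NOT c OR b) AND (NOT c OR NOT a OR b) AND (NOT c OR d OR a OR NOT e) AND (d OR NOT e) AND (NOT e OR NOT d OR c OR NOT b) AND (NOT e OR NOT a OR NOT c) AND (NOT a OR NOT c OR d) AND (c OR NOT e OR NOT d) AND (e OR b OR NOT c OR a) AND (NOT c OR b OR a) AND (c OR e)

Satisfiable

Suppose b = true.
Suppose d = true.
Suppose e = true.
Unit clause (c) forces c = true.
Unit clause (NOT a) forces a = false.
This assignment satisfies each clause.
A satisfying assignment: a ↦ false,  b ↦ true,  c ↦ true,  d ↦ true,  e ↦ true.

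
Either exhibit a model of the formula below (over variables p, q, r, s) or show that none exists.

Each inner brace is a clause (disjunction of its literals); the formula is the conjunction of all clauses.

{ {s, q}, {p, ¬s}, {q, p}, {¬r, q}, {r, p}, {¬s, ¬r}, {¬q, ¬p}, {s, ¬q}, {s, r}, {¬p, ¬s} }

Case s = True:
From the singleton clause (p), p = True.
But (¬p) is also a unit clause — contradiction.
So s must be the other value — set s = False.
From the singleton clause (q), q = True.
But (¬q) is also a unit clause — contradiction.
Either choice for s ends in contradiction.

UNSATISFIABLE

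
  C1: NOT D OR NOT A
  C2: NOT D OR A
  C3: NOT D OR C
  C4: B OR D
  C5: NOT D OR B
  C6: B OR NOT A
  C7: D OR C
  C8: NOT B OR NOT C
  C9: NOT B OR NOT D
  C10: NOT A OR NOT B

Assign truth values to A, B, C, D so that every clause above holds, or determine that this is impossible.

UNSATISFIABLE

Try D = false.
From the singleton clause (B), B = true.
From the singleton clause (C), C = true.
But (NOT C) is also a unit clause — contradiction.
Backtrack on D: now try D = true.
From the singleton clause (NOT A), A = false.
But (A) is also a unit clause — contradiction.
Either choice for D ends in contradiction.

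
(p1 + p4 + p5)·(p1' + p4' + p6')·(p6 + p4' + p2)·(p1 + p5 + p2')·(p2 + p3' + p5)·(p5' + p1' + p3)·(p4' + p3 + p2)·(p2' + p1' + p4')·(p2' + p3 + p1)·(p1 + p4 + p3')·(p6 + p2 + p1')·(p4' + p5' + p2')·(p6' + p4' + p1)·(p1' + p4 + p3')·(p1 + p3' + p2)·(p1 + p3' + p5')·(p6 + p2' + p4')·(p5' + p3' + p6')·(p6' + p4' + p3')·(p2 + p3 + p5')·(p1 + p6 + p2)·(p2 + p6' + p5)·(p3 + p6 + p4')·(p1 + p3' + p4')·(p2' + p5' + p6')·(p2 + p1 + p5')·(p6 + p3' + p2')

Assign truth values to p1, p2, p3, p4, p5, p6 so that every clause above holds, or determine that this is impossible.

Branch on p1: set p1 = 1.
Branch on p4: set p4 = 0.
From the singleton clause (p3'), p3 = 0.
From the singleton clause (p5'), p5 = 0.
Branch on p6: set p6 = 0.
From the singleton clause (p2), p2 = 1.
Every clause now holds.

p1: 1,  p2: 1,  p3: 0,  p4: 0,  p5: 0,  p6: 0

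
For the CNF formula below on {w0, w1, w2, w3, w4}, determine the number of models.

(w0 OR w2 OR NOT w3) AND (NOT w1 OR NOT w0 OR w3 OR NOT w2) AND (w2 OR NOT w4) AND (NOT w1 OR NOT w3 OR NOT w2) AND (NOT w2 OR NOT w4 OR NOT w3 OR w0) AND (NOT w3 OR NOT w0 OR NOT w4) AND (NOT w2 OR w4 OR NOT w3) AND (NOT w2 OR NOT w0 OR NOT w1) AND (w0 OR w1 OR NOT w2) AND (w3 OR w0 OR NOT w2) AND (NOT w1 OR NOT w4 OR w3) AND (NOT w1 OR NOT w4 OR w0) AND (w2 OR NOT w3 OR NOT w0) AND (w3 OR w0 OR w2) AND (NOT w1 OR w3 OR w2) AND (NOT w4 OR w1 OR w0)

3

There are 2^5 = 32 truth assignments over (w0, w1, w2, w3, w4).
Split on w2. With w2 = true, the clauses containing w2 are satisfied and NOT w2 drops from the rest; 2 of the 2^4 = 16 assignments to the other variables satisfy what remains.
With w2 = false, by the same count on the reduced clause set, 1 assignment works.
Total: 2 + 1 = 3.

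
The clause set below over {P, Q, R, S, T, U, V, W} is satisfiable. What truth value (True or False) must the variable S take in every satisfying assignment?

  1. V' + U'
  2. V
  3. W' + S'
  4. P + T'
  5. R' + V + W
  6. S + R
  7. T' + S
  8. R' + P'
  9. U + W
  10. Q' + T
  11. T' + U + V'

False

Suppose S = 1.
Unit clause (V) forces V = 1.
Unit clause (U') forces U = 0.
Unit clause (W') forces W = 0.
That conflicts with the unit clause (W).
So every satisfying assignment has S = False.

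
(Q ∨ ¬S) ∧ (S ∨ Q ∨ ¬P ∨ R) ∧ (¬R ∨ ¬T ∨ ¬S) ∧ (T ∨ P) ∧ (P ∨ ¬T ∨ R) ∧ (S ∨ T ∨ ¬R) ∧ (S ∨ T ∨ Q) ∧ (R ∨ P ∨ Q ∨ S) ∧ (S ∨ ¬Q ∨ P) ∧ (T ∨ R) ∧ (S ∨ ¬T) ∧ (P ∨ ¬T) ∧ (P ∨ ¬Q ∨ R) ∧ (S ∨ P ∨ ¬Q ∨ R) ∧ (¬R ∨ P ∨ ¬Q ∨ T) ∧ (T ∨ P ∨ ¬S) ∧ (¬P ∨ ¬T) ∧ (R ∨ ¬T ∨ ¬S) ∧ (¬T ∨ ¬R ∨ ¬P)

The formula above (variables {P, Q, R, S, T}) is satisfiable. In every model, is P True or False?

True

Suppose P = False.
From the singleton clause (T), T = True.
But (¬T) is also a unit clause — contradiction.
So every satisfying assignment has P = True.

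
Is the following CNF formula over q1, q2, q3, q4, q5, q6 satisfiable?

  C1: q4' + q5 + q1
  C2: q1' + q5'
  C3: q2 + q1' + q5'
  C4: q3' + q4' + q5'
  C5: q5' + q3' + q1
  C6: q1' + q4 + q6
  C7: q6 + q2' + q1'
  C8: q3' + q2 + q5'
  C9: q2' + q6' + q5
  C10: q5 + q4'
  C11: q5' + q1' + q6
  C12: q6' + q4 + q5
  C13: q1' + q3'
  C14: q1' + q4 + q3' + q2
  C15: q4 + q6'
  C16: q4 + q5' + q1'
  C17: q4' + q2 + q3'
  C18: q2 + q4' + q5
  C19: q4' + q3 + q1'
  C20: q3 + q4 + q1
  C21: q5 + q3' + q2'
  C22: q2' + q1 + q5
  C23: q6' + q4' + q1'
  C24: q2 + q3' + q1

Try q1 = 0.
Try q4 = 1.
Unit clause (q5) forces q5 = 1.
Unit clause (q3') forces q3 = 0.
Every clause is now satisfied; q2, q6 are unconstrained.
A satisfying assignment: q1 ↦ 0,  q2 ↦ 0,  q3 ↦ 0,  q4 ↦ 1,  q5 ↦ 1,  q6 ↦ 1.

Yes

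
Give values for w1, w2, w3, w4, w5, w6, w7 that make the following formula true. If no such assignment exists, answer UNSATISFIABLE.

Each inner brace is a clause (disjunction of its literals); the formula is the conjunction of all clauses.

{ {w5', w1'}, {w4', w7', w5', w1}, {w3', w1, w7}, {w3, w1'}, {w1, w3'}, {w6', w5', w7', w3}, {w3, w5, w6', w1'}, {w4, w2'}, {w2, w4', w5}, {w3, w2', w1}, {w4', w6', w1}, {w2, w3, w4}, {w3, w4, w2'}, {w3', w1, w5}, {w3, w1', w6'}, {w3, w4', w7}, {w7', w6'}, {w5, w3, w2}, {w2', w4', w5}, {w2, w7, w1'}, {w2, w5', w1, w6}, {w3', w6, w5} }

UNSATISFIABLE

Try w5 = 0.
Try w3 = 1.
(w1) alone gives w1 = 1.
(w6) alone gives w6 = 1.
(w7') alone gives w7 = 0.
(w2) alone gives w2 = 1.
(w4) alone gives w4 = 1.
But (w4') is also a unit clause — contradiction.
Undo w3 and try w3 = 0.
(w1') alone gives w1 = 0.
(w2') alone gives w2 = 0.
But (w2) is also a unit clause — contradiction.
Neither w3 = 1 nor w3 = 0 works.
Undo w5 and try w5 = 1.
(w1') alone gives w1 = 0.
(w3') alone gives w3 = 0.
(w2') alone gives w2 = 0.
(w4) alone gives w4 = 1.
(w7') alone gives w7 = 0.
But (w7) is also a unit clause — contradiction.
Neither w5 = 1 nor w5 = 0 works.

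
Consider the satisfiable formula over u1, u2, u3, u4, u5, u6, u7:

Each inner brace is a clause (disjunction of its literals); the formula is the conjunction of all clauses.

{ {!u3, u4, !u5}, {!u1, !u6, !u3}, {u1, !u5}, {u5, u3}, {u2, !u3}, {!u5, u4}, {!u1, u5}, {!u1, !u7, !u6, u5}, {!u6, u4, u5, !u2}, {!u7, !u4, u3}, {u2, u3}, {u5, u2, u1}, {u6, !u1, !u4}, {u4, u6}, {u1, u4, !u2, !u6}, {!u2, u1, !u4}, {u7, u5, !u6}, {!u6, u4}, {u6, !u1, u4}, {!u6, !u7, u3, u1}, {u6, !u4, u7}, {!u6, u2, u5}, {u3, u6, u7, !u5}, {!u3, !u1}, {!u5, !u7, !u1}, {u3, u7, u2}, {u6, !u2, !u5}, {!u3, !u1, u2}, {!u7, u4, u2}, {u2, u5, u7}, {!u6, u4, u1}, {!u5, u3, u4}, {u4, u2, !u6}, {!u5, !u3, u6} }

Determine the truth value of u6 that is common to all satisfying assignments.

Suppose u6 = false.
The clause (u4) is unit, so u4 = true.
The clause (!u1) is unit, so u1 = false.
The clause (!u5) is unit, so u5 = false.
The clause (u3) is unit, so u3 = true.
The clause (u2) is unit, so u2 = true.
Now (!u2) is unsatisfied and unit — conflict.
So every satisfying assignment has u6 = True.

True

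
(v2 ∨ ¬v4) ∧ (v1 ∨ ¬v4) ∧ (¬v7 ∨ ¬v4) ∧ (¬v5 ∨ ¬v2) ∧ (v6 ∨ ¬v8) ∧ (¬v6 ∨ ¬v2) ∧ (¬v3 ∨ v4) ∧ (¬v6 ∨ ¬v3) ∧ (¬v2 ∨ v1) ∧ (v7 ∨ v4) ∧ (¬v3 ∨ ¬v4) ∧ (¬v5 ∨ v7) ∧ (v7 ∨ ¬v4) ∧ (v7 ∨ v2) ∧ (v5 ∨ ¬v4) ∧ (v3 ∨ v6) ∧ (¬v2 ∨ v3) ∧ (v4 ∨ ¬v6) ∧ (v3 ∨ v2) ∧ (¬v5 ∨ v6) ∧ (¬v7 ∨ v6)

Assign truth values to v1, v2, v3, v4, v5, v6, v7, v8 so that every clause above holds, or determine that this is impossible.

Case v2 = True:
Unit clause (¬v5) forces v5 = False.
Unit clause (¬v6) forces v6 = False.
Unit clause (¬v8) forces v8 = False.
Unit clause (v1) forces v1 = True.
Unit clause (¬v4) forces v4 = False.
Unit clause (¬v3) forces v3 = False.
That conflicts with the unit clause (v3).
Undo v2 and try v2 = False.
Unit clause (¬v4) forces v4 = False.
Unit clause (¬v3) forces v3 = False.
That conflicts with the unit clause (v3).
Neither v2 = True nor v2 = False works.

UNSATISFIABLE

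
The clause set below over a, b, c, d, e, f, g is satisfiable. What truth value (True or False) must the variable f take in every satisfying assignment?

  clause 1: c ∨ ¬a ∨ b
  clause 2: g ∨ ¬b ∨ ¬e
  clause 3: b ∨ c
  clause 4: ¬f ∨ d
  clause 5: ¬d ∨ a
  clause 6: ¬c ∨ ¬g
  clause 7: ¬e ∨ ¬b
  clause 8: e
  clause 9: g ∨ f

True

Suppose f = False.
(e) alone gives e = True.
(¬b) alone gives b = False.
(c) alone gives c = True.
(¬g) alone gives g = False.
That conflicts with the unit clause (g).
So every satisfying assignment has f = True.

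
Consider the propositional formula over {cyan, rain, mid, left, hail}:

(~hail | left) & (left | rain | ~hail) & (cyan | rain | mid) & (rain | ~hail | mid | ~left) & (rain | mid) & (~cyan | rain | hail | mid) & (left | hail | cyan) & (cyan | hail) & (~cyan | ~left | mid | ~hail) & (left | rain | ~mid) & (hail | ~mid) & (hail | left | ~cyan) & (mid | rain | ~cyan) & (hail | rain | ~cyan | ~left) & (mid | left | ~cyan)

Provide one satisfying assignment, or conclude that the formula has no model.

cyan: 1, rain: 1, mid: 1, left: 1, hail: 1

Branch on hail: set hail = 1.
Unit clause (left) forces left = 1.
Branch on rain: set rain = 1.
Branch on cyan: set cyan = 1.
Unit clause (mid) forces mid = 1.
This assignment satisfies each clause.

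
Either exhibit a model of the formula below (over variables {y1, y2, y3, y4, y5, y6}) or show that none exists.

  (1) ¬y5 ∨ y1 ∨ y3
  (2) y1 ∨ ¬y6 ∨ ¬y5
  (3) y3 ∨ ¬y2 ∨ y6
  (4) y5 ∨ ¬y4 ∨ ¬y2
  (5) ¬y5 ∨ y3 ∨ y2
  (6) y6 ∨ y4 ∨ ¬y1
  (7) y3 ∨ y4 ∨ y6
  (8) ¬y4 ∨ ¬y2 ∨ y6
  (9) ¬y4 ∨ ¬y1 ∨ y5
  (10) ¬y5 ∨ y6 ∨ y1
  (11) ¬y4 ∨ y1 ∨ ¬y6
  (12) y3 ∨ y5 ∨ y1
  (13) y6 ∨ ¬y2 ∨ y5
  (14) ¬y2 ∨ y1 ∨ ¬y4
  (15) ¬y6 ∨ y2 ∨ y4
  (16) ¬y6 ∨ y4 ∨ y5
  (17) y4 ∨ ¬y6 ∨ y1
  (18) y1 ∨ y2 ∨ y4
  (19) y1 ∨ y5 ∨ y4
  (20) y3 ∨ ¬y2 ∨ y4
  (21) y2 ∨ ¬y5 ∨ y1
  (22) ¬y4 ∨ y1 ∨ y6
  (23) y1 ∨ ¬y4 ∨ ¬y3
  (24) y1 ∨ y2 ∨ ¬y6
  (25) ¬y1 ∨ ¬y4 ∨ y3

y1 ↦ True,  y2 ↦ True,  y3 ↦ True,  y4 ↦ False,  y5 ↦ True,  y6 ↦ True

Branch on y5: set y5 = True.
Branch on y1: set y1 = True.
Branch on y3: set y3 = True.
Branch on y6: set y6 = True.
Branch on y2: set y2 = True.
All clauses hold; y4 can take either value.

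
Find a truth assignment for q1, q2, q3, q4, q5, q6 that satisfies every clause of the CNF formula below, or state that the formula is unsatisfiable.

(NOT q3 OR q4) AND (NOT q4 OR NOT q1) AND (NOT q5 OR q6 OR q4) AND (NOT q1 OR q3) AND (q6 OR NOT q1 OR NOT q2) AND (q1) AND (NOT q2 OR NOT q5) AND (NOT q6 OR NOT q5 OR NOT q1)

The clause (q1) is unit, so q1 = true.
The clause (NOT q4) is unit, so q4 = false.
The clause (NOT q3) is unit, so q3 = false.
But (q3) is also a unit clause — contradiction.

UNSATISFIABLE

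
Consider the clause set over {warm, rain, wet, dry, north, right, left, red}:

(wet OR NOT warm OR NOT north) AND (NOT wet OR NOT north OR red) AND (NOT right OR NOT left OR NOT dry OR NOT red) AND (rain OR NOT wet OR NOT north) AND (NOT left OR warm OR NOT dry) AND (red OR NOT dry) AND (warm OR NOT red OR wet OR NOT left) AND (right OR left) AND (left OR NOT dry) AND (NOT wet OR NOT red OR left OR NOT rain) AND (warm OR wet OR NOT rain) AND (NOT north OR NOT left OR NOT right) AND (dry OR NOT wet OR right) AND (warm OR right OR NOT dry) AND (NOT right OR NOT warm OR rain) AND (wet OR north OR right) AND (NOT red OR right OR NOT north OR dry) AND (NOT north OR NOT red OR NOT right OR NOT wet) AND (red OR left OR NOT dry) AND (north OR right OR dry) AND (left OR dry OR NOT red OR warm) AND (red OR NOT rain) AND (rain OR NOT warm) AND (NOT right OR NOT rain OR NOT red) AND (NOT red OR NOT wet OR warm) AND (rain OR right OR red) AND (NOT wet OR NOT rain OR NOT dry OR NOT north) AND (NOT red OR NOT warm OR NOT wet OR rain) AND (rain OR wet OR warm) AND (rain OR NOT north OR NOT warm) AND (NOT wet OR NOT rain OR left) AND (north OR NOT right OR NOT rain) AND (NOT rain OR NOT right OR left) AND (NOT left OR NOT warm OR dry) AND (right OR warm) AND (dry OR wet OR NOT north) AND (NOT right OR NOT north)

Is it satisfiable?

Yes

Case red = true:
Case right = false:
(left) alone gives left = true.
(warm) alone gives warm = true.
(rain) alone gives rain = true.
(dry) alone gives dry = true.
Case wet = true:
(NOT north) alone gives north = false.
All clauses are satisfied.
A satisfying assignment: warm: true,  rain: true,  wet: true,  dry: true,  north: false,  right: false,  left: true,  red: true.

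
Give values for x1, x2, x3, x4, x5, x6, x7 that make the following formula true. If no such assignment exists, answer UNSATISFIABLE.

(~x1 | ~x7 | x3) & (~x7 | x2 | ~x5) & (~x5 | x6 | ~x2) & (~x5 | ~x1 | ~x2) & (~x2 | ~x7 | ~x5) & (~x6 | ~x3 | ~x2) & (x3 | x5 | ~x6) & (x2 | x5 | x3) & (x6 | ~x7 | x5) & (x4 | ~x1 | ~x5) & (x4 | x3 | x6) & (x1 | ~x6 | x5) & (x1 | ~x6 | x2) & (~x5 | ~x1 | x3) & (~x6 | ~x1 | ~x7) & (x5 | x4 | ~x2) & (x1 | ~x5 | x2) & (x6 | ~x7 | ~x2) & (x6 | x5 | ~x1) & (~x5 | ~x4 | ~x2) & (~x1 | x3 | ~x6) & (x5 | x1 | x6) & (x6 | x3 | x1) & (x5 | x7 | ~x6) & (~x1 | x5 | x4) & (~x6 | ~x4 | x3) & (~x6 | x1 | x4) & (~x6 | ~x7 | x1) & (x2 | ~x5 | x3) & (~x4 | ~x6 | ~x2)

x1: 1,  x2: 0,  x3: 1,  x4: 1,  x5: 1,  x6: 0,  x7: 0

Branch on x1: set x1 = 1.
Branch on x7: set x7 = 0.
Branch on x5: set x5 = 1.
From the singleton clause (~x2), x2 = 0.
From the singleton clause (x4), x4 = 1.
From the singleton clause (x3), x3 = 1.
Every clause is now satisfied; x6 is unconstrained.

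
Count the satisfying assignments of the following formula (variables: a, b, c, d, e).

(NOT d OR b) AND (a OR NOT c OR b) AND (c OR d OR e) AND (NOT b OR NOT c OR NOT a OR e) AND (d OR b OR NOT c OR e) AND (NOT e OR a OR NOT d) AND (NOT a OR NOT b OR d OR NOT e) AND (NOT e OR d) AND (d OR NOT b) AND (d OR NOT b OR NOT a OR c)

There are 2^5 = 32 truth assignments over (a, b, c, d, e).
Split on c. With c = true, the clauses containing c are satisfied and NOT c drops from the rest; 2 of the 2^4 = 16 assignments to the other variables satisfy what remains.
With c = false, by the same count on the reduced clause set, 3 assignments work.
(One model: a=F, b=T, c=F, d=T, e=F.)
Total: 2 + 3 = 5.

5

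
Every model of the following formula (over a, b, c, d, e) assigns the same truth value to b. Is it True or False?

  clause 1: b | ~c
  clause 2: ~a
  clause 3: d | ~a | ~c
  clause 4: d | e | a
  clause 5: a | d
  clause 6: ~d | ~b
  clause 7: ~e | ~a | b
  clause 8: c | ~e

Suppose b = 1.
Unit clause (~a) forces a = 0.
Unit clause (d) forces d = 1.
But (~d) is also a unit clause — contradiction.
So every satisfying assignment has b = False.

False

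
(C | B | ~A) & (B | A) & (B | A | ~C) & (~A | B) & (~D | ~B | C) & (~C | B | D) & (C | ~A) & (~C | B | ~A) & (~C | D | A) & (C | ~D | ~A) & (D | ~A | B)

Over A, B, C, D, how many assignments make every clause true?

4

There are 2^4 = 16 truth assignments over (A, B, C, D).
Check each against the 11 clauses (columns in the order A, B, C, D):
  F F F F  ✗ fails (B | A)
  F F F T  ✗ fails (B | A)
  F F T F  ✗ fails (B | A)
  F F T T  ✗ fails (B | A)
  F T F F  ✓ satisfies all
  F T F T  ✗ fails (~D | ~B | C)
  F T T F  ✗ fails (~C | D | A)
  F T T T  ✓ satisfies all
  T F F F  ✗ fails (C | B | ~A)
  T F F T  ✗ fails (C | B | ~A)
  T F T F  ✗ fails (~A | B)
  T F T T  ✗ fails (~A | B)
  T T F F  ✗ fails (C | ~A)
  T T F T  ✗ fails (~D | ~B | C)
  T T T F  ✓ satisfies all
  T T T T  ✓ satisfies all
4 of the 16 rows are models.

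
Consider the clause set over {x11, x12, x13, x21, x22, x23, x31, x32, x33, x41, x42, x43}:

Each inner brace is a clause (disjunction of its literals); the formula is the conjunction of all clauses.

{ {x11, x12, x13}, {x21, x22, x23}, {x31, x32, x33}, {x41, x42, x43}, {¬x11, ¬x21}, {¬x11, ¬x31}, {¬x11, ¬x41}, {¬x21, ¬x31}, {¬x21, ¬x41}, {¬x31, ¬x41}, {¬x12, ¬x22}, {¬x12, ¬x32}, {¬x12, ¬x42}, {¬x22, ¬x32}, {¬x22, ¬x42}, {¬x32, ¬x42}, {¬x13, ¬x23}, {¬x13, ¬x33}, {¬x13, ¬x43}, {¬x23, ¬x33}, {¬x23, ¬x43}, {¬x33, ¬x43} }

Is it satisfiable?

No, unsatisfiable

Branch on x11: set x11 = False.
Branch on x12: set x12 = True.
(¬x22) alone gives x22 = False.
(¬x32) alone gives x32 = False.
(¬x42) alone gives x42 = False.
Branch on x21: set x21 = True.
(¬x31) alone gives x31 = False.
(x33) alone gives x33 = True.
(¬x41) alone gives x41 = False.
(x43) alone gives x43 = True.
But (¬x43) is also a unit clause — contradiction.
That branch fails; take x21 = False instead.
(x23) alone gives x23 = True.
(¬x13) alone gives x13 = False.
(¬x33) alone gives x33 = False.
(x31) alone gives x31 = True.
(¬x41) alone gives x41 = False.
(x43) alone gives x43 = True.
But (¬x43) is also a unit clause — contradiction.
Both values of x21 lead to a conflict.
That branch fails; take x12 = False instead.
(x13) alone gives x13 = True.
(¬x23) alone gives x23 = False.
(¬x33) alone gives x33 = False.
(¬x43) alone gives x43 = False.
Branch on x21: set x21 = True.
(¬x31) alone gives x31 = False.
(x32) alone gives x32 = True.
(¬x41) alone gives x41 = False.
(x42) alone gives x42 = True.
But (¬x42) is also a unit clause — contradiction.
That branch fails; take x21 = False instead.
(x22) alone gives x22 = True.
(¬x32) alone gives x32 = False.
(x31) alone gives x31 = True.
(¬x41) alone gives x41 = False.
(x42) alone gives x42 = True.
But (¬x42) is also a unit clause — contradiction.
Both values of x21 lead to a conflict.
Both values of x12 lead to a conflict.
That branch fails; take x11 = True instead.
(¬x21) alone gives x21 = False.
(¬x31) alone gives x31 = False.
(¬x41) alone gives x41 = False.
Branch on x22: set x22 = True.
(¬x12) alone gives x12 = False.
(¬x32) alone gives x32 = False.
(x33) alone gives x33 = True.
(¬x42) alone gives x42 = False.
(x43) alone gives x43 = True.
But (¬x43) is also a unit clause — contradiction.
That branch fails; take x22 = False instead.
(x23) alone gives x23 = True.
(¬x13) alone gives x13 = False.
(¬x33) alone gives x33 = False.
(x32) alone gives x32 = True.
(¬x12) alone gives x12 = False.
(¬x42) alone gives x42 = False.
(x43) alone gives x43 = True.
But (¬x43) is also a unit clause — contradiction.
Both values of x22 lead to a conflict.
Both values of x11 lead to a conflict.
No assignment satisfies every clause.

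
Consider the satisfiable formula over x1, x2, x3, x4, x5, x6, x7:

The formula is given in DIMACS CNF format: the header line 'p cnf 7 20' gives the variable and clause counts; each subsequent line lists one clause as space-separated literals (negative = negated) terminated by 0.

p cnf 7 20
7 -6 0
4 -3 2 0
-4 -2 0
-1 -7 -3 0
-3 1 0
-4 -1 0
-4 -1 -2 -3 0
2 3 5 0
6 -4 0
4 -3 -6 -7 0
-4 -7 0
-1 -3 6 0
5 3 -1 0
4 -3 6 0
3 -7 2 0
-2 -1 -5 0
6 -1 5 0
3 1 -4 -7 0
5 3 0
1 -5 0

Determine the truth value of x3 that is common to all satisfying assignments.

Suppose x3 = True.
Unit clause (x1) forces x1 = True.
Unit clause (¬x7) forces x7 = False.
Unit clause (¬x6) forces x6 = False.
But (x6) is also a unit clause — contradiction.
So every satisfying assignment has x3 = False.

False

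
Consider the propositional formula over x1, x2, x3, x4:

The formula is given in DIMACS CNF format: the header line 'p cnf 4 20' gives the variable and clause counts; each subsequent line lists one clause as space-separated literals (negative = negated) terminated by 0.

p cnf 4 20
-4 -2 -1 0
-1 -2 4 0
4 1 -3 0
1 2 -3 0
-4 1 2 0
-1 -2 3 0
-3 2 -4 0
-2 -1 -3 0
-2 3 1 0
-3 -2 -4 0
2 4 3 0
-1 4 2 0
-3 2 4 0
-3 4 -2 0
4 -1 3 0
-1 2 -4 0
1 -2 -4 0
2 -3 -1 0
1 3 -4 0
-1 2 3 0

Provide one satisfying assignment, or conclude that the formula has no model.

UNSATISFIABLE

Branch on x4: set x4 = False.
Branch on x1: set x1 = False.
The clause (¬x3) is unit, so x3 = False.
The clause (¬x2) is unit, so x2 = False.
Now (x2) is unsatisfied and unit — conflict.
That branch fails; take x1 = True instead.
The clause (¬x2) is unit, so x2 = False.
Now (x2) is unsatisfied and unit — conflict.
Either choice for x1 ends in contradiction.
That branch fails; take x4 = True instead.
Branch on x2: set x2 = False.
The clause (x1) is unit, so x1 = True.
Now (¬x1) is unsatisfied and unit — conflict.
That branch fails; take x2 = True instead.
The clause (¬x1) is unit, so x1 = False.
Now (x1) is unsatisfied and unit — conflict.
Either choice for x2 ends in contradiction.
Either choice for x4 ends in contradiction.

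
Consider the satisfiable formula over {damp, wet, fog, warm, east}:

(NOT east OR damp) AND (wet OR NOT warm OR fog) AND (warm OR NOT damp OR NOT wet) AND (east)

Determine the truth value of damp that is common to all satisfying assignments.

True

Suppose damp = false.
(NOT east) alone gives east = false.
Now (east) is unsatisfied and unit — conflict.
So every satisfying assignment has damp = True.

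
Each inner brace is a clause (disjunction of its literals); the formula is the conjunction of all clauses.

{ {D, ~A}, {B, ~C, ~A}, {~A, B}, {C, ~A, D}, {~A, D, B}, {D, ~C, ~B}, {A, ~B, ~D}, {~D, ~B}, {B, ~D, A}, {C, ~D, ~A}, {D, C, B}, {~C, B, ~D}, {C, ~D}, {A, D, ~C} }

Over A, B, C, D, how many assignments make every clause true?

1

There are 2^4 = 16 truth assignments over (A, B, C, D).
Split on B. With B = 1, the clauses containing B are satisfied and ~B drops from the rest; 1 of the 2^3 = 8 assignments to the other variables satisfy what remains.
With B = 0, by the same count on the reduced clause set, 0 assignments work.
(One model: A=F, B=T, C=F, D=F.)
Total: 1 + 0 = 1.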